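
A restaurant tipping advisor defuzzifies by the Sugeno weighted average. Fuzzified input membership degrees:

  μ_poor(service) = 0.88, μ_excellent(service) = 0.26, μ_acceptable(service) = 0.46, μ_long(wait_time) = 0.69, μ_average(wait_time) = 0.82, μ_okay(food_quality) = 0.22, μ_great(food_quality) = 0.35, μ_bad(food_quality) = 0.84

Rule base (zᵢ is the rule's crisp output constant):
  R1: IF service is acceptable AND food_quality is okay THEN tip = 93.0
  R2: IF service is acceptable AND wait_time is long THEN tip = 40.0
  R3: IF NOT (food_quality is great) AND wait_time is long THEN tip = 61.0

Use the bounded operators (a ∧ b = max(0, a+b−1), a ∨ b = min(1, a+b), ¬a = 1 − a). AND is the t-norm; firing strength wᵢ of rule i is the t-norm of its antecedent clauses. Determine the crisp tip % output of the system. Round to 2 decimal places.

R1 (z=93.0): acceptable=0.46, okay=0.22; AND[max(0, a+b−1)] → w = 0.00
R2 (z=40.0): acceptable=0.46, long=0.69; AND[max(0, a+b−1)] → w = 0.15
R3 (z=61.0): ¬great=1−0.35=0.65, long=0.69; AND[max(0, a+b−1)] → w = 0.34
Weighted average = (0.00·93.0 + 0.15·40.0 + 0.34·61.0) / (0.00 + 0.15 + 0.34)
  = 26.7400 / 0.4900 = 54.57

54.57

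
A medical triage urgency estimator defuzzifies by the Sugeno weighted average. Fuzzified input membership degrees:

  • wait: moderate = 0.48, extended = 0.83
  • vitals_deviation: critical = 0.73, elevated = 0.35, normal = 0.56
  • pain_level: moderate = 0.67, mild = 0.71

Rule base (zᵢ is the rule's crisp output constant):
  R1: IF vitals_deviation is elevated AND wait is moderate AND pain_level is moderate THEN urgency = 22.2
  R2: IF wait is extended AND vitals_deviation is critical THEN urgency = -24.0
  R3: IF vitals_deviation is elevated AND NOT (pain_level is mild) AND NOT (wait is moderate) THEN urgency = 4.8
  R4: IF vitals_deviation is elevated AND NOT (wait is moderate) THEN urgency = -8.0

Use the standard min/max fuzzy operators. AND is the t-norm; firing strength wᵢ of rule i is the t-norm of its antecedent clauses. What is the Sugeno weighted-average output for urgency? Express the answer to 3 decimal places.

-6.487

R1 (z=22.2): elevated=0.35, moderate=0.48, moderate=0.67; AND[min(a, b)] → w = 0.35
R2 (z=-24.0): extended=0.83, critical=0.73; AND[min(a, b)] → w = 0.73
R3 (z=4.8): elevated=0.35, ¬mild=1−0.71=0.29, ¬moderate=1−0.48=0.52; AND[min(a, b)] → w = 0.29
R4 (z=-8.0): elevated=0.35, ¬moderate=1−0.48=0.52; AND[min(a, b)] → w = 0.35
Weighted average = (0.35·22.2 + 0.73·-24.0 + 0.29·4.8 + 0.35·-8.0) / (0.35 + 0.73 + 0.29 + 0.35)
  = -11.1580 / 1.7200 = -6.487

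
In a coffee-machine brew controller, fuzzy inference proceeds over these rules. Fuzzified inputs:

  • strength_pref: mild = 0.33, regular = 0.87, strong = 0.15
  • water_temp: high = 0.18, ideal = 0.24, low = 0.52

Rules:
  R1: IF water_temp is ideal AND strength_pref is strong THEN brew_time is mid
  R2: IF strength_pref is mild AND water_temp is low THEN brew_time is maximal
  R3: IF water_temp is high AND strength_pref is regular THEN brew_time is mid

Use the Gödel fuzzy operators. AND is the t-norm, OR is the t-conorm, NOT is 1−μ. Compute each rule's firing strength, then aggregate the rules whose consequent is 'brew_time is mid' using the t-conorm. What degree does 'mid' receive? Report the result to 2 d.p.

0.18

R1: ideal=0.24, strong=0.15; AND[min(a, b)] → w = 0.15
R2: mild=0.33, low=0.52; AND[min(a, b)] → w = 0.33
R3: high=0.18, regular=0.87; AND[min(a, b)] → w = 0.18
Rules with consequent 'mid': {R1, R3} → strengths 0.15, 0.18
Aggregate via t-conorm [max(a, b)]: 0.18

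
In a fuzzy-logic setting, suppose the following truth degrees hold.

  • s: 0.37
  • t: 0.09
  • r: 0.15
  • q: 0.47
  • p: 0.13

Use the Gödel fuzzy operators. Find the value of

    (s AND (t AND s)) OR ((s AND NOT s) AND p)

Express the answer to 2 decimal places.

t AND s = min(a, b) on (0.09, 0.37) = 0.09
s AND (t AND s) = min(a, b) on (0.37, 0.09) = 0.09
NOT s = 1 − 0.37 = 0.63
s AND NOT s = min(a, b) on (0.37, 0.63) = 0.37
(s AND NOT s) AND p = min(a, b) on (0.37, 0.13) = 0.13
(s AND (t AND s)) OR ((s AND NOT s) AND p) = max(a, b) on (0.09, 0.13) = 0.13

0.13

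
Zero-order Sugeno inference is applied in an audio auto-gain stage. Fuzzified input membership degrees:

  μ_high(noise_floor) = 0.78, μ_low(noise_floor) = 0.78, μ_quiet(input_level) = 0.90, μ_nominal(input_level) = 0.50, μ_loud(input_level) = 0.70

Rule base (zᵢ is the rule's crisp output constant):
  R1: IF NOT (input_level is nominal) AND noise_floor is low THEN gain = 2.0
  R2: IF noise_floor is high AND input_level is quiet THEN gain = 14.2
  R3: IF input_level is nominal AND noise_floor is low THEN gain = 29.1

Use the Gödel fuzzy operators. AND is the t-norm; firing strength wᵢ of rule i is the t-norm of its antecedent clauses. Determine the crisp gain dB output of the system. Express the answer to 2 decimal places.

R1 (z=2.0): ¬nominal=1−0.50=0.50, low=0.78; AND[min(a, b)] → w = 0.50
R2 (z=14.2): high=0.78, quiet=0.90; AND[min(a, b)] → w = 0.78
R3 (z=29.1): nominal=0.50, low=0.78; AND[min(a, b)] → w = 0.50
Weighted average = (0.50·2.0 + 0.78·14.2 + 0.50·29.1) / (0.50 + 0.78 + 0.50)
  = 26.6260 / 1.7800 = 14.96

14.96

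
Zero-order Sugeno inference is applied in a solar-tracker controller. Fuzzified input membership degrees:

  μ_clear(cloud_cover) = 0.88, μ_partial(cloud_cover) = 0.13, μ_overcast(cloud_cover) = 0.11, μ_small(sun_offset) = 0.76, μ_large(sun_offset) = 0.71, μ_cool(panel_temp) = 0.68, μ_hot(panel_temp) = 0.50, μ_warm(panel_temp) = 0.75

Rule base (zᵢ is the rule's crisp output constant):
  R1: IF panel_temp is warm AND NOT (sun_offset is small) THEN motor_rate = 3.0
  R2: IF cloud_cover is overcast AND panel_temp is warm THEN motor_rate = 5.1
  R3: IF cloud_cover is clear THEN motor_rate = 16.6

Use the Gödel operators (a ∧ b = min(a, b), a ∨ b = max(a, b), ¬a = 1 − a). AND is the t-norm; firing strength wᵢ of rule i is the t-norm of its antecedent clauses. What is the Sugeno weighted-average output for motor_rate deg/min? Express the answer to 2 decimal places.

R1 (z=3.0): warm=0.75, ¬small=1−0.76=0.24; AND[min(a, b)] → w = 0.24
R2 (z=5.1): overcast=0.11, warm=0.75; AND[min(a, b)] → w = 0.11
R3 (z=16.6): clear=0.88 → w = 0.88
Weighted average = (0.24·3.0 + 0.11·5.1 + 0.88·16.6) / (0.24 + 0.11 + 0.88)
  = 15.8890 / 1.2300 = 12.92

12.92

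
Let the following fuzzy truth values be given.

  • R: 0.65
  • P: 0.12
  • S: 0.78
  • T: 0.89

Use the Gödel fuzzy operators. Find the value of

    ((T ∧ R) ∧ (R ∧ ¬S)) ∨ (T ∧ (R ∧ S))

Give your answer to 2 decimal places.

T ∧ R = min(a, b) on (0.89, 0.65) = 0.65
¬S = 1 − 0.78 = 0.22
R ∧ ¬S = min(a, b) on (0.65, 0.22) = 0.22
(T ∧ R) ∧ (R ∧ ¬S) = min(a, b) on (0.65, 0.22) = 0.22
R ∧ S = min(a, b) on (0.65, 0.78) = 0.65
T ∧ (R ∧ S) = min(a, b) on (0.89, 0.65) = 0.65
((T ∧ R) ∧ (R ∧ ¬S)) ∨ (T ∧ (R ∧ S)) = max(a, b) on (0.22, 0.65) = 0.65

0.65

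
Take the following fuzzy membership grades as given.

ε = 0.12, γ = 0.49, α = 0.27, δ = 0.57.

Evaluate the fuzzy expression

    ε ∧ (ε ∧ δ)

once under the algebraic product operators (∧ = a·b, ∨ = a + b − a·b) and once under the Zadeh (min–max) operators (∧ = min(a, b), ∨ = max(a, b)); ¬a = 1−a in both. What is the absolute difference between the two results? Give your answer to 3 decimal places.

0.112

Under algebraic product:
  ε ∧ δ = a·b on (0.1200, 0.5700) = 0.0684
  ε ∧ (ε ∧ δ) = a·b on (0.1200, 0.0684) = 0.0082
  → value = 0.0082
Under Zadeh (min–max):
  ε ∧ δ = min(a, b) on (0.12, 0.57) = 0.12
  ε ∧ (ε ∧ δ) = min(a, b) on (0.12, 0.12) = 0.12
  → value = 0.1200
|0.0082 − 0.1200| = 0.112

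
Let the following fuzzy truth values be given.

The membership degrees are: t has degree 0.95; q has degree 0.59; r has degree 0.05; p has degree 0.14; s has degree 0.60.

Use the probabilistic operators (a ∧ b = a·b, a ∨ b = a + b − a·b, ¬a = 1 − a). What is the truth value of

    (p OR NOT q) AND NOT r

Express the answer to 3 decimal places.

0.468

NOT q = 1 − 0.5900 = 0.4100
p OR NOT q = a + b − a·b on (0.1400, 0.4100) = 0.4926
NOT r = 1 − 0.0500 = 0.9500
(p OR NOT q) AND NOT r = a·b on (0.4926, 0.9500) = 0.4680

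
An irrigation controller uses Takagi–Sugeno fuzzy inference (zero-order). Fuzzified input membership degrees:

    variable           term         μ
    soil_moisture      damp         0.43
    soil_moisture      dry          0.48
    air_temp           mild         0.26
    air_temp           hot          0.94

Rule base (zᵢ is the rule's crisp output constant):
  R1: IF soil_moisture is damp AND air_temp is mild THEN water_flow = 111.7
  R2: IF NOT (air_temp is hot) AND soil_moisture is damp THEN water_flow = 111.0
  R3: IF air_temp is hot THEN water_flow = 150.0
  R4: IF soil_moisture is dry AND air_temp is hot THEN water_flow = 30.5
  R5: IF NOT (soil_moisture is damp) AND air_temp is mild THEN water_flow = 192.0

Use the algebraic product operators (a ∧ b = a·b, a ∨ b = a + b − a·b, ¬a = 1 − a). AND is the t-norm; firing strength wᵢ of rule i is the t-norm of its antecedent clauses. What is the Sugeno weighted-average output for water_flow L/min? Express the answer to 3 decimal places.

R1 (z=111.7): damp=0.43, mild=0.26; AND[a·b] → w = 0.1118
R2 (z=111.0): ¬hot=1−0.94=0.06, damp=0.43; AND[a·b] → w = 0.0258
R3 (z=150.0): hot=0.94 → w = 0.9400
R4 (z=30.5): dry=0.48, hot=0.94; AND[a·b] → w = 0.4512
R5 (z=192.0): ¬damp=1−0.43=0.57, mild=0.26; AND[a·b] → w = 0.1482
Weighted average = (0.1118·111.7 + 0.0258·111.0 + 0.9400·150.0 + 0.4512·30.5 + 0.1482·192.0) / (0.1118 + 0.0258 + 0.9400 + 0.4512 + 0.1482)
  = 198.5679 / 1.6770 = 118.407

118.407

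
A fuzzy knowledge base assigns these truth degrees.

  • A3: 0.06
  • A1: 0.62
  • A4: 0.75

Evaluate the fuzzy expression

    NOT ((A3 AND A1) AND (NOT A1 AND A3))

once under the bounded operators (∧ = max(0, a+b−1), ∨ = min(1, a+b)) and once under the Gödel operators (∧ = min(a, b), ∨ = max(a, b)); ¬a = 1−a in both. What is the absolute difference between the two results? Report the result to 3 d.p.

Under bounded:
  A3 AND A1 = max(0, a+b−1) on (0.06, 0.62) = 0.00
  NOT A1 = 1 − 0.62 = 0.38
  NOT A1 AND A3 = max(0, a+b−1) on (0.38, 0.06) = 0.00
  (A3 AND A1) AND (NOT A1 AND A3) = max(0, a+b−1) on (0.00, 0.00) = 0.00
  NOT ((A3 AND A1) AND (NOT A1 AND A3)) = 1 − 0.00 = 1.00
  → value = 1.0000
Under Gödel:
  A3 AND A1 = min(a, b) on (0.06, 0.62) = 0.06
  NOT A1 = 1 − 0.62 = 0.38
  NOT A1 AND A3 = min(a, b) on (0.38, 0.06) = 0.06
  (A3 AND A1) AND (NOT A1 AND A3) = min(a, b) on (0.06, 0.06) = 0.06
  NOT ((A3 AND A1) AND (NOT A1 AND A3)) = 1 − 0.06 = 0.94
  → value = 0.9400
|1.0000 − 0.9400| = 0.060

0.060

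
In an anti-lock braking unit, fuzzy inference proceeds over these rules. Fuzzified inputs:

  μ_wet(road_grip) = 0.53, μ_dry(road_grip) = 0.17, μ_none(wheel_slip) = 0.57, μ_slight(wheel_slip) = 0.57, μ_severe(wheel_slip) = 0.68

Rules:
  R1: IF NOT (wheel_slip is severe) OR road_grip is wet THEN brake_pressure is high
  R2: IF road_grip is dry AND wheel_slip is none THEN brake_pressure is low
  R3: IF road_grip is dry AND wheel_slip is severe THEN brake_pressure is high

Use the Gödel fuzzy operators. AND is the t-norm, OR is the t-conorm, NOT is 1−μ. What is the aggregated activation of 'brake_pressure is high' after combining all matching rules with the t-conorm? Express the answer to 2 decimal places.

R1: ¬severe=1−0.68=0.32, wet=0.53; OR[max(a, b)] → w = 0.53
R2: dry=0.17, none=0.57; AND[min(a, b)] → w = 0.17
R3: dry=0.17, severe=0.68; AND[min(a, b)] → w = 0.17
Rules with consequent 'high': {R1, R3} → strengths 0.53, 0.17
Aggregate via t-conorm [max(a, b)]: 0.53

0.53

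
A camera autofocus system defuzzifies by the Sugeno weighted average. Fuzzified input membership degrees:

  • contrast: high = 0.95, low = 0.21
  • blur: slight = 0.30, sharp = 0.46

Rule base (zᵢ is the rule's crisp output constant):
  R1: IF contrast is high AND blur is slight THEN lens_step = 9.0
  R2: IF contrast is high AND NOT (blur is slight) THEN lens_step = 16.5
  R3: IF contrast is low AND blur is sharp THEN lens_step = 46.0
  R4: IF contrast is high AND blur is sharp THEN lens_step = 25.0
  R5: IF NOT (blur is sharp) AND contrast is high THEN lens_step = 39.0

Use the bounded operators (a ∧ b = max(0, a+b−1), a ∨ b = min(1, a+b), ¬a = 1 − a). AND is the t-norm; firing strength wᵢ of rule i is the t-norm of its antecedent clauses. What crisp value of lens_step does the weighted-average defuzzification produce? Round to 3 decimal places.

R1 (z=9.0): high=0.95, slight=0.30; AND[max(0, a+b−1)] → w = 0.25
R2 (z=16.5): high=0.95, ¬slight=1−0.30=0.70; AND[max(0, a+b−1)] → w = 0.65
R3 (z=46.0): low=0.21, sharp=0.46; AND[max(0, a+b−1)] → w = 0.00
R4 (z=25.0): high=0.95, sharp=0.46; AND[max(0, a+b−1)] → w = 0.41
R5 (z=39.0): ¬sharp=1−0.46=0.54, high=0.95; AND[max(0, a+b−1)] → w = 0.49
Weighted average = (0.25·9.0 + 0.65·16.5 + 0.00·46.0 + 0.41·25.0 + 0.49·39.0) / (0.25 + 0.65 + 0.00 + 0.41 + 0.49)
  = 42.3350 / 1.8000 = 23.519

23.519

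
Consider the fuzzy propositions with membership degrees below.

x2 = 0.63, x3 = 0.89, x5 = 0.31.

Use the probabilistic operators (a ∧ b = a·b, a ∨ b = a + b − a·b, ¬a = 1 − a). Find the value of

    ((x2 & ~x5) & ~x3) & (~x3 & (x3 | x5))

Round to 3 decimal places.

~x5 = 1 − 0.3100 = 0.6900
x2 & ~x5 = a·b on (0.6300, 0.6900) = 0.4347
~x3 = 1 − 0.8900 = 0.1100
(x2 & ~x5) & ~x3 = a·b on (0.4347, 0.1100) = 0.0478
~x3 = 1 − 0.8900 = 0.1100
x3 | x5 = a + b − a·b on (0.8900, 0.3100) = 0.9241
~x3 & (x3 | x5) = a·b on (0.1100, 0.9241) = 0.1017
((x2 & ~x5) & ~x3) & (~x3 & (x3 | x5)) = a·b on (0.0478, 0.1017) = 0.0049

0.005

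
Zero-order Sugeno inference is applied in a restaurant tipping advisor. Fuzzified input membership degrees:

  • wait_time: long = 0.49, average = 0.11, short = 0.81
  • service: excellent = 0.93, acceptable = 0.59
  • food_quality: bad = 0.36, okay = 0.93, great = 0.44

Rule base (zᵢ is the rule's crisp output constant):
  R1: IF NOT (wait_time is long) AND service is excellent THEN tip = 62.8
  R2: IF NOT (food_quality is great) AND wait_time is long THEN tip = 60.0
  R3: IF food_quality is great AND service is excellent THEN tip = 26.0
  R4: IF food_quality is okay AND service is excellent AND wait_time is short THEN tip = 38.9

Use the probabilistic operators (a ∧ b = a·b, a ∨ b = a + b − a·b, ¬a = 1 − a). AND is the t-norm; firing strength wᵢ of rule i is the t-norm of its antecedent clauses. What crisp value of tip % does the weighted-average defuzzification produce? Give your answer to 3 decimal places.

45.275

R1 (z=62.8): ¬long=1−0.49=0.51, excellent=0.93; AND[a·b] → w = 0.4743
R2 (z=60.0): ¬great=1−0.44=0.56, long=0.49; AND[a·b] → w = 0.2744
R3 (z=26.0): great=0.44, excellent=0.93; AND[a·b] → w = 0.4092
R4 (z=38.9): okay=0.93, excellent=0.93, short=0.81; AND[a·b] → w = 0.7006
Weighted average = (0.4743·62.8 + 0.2744·60.0 + 0.4092·26.0 + 0.7006·38.9) / (0.4743 + 0.2744 + 0.4092 + 0.7006)
  = 84.1414 / 1.8585 = 45.275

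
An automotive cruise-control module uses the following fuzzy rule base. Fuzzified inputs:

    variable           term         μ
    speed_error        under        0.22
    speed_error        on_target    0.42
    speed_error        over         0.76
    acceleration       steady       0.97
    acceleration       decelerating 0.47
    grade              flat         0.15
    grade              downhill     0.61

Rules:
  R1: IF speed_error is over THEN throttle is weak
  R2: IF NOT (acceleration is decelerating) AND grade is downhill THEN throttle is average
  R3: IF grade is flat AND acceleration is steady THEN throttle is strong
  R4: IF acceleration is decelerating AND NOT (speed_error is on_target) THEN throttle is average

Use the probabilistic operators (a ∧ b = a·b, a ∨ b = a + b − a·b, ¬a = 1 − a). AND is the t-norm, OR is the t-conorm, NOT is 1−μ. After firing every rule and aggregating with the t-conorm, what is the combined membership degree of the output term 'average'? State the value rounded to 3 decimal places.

R1: over=0.76 → w = 0.7600
R2: ¬decelerating=1−0.47=0.53, downhill=0.61; AND[a·b] → w = 0.3233
R3: flat=0.15, steady=0.97; AND[a·b] → w = 0.1455
R4: decelerating=0.47, ¬on_target=1−0.42=0.58; AND[a·b] → w = 0.2726
Rules with consequent 'average': {R2, R4} → strengths 0.3233, 0.2726
Aggregate via t-conorm [a + b − a·b]: 0.5078

0.508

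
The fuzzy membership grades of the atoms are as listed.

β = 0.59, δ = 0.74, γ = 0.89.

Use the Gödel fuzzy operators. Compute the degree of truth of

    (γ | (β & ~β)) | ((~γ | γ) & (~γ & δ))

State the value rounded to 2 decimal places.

~β = 1 − 0.59 = 0.41
β & ~β = min(a, b) on (0.59, 0.41) = 0.41
γ | (β & ~β) = max(a, b) on (0.89, 0.41) = 0.89
~γ = 1 − 0.89 = 0.11
~γ | γ = max(a, b) on (0.11, 0.89) = 0.89
~γ = 1 − 0.89 = 0.11
~γ & δ = min(a, b) on (0.11, 0.74) = 0.11
(~γ | γ) & (~γ & δ) = min(a, b) on (0.89, 0.11) = 0.11
(γ | (β & ~β)) | ((~γ | γ) & (~γ & δ)) = max(a, b) on (0.89, 0.11) = 0.89

0.89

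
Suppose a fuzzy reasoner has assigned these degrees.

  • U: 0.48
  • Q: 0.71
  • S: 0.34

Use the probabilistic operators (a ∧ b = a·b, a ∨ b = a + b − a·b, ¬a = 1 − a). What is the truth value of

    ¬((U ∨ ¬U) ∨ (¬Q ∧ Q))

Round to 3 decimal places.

0.198

¬U = 1 − 0.4800 = 0.5200
U ∨ ¬U = a + b − a·b on (0.4800, 0.5200) = 0.7504
¬Q = 1 − 0.7100 = 0.2900
¬Q ∧ Q = a·b on (0.2900, 0.7100) = 0.2059
(U ∨ ¬U) ∨ (¬Q ∧ Q) = a + b − a·b on (0.7504, 0.2059) = 0.8018
¬((U ∨ ¬U) ∨ (¬Q ∧ Q)) = 1 − 0.8018 = 0.1982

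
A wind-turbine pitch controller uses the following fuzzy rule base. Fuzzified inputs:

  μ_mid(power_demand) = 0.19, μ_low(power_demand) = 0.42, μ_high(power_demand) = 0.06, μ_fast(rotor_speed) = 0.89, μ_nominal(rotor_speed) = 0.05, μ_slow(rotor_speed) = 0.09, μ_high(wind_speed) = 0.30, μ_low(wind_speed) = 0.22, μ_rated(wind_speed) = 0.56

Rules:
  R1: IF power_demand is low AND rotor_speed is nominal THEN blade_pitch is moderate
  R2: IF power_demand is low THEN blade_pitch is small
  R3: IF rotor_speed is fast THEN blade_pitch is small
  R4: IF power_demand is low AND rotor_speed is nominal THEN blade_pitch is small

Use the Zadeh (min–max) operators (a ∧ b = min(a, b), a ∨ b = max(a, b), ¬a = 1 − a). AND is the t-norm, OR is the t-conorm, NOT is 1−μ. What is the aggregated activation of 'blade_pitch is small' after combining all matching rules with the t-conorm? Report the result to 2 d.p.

R1: low=0.42, nominal=0.05; AND[min(a, b)] → w = 0.05
R2: low=0.42 → w = 0.42
R3: fast=0.89 → w = 0.89
R4: low=0.42, nominal=0.05; AND[min(a, b)] → w = 0.05
Rules with consequent 'small': {R2, R3, R4} → strengths 0.42, 0.89, 0.05
Aggregate via t-conorm [max(a, b)]: 0.89

0.89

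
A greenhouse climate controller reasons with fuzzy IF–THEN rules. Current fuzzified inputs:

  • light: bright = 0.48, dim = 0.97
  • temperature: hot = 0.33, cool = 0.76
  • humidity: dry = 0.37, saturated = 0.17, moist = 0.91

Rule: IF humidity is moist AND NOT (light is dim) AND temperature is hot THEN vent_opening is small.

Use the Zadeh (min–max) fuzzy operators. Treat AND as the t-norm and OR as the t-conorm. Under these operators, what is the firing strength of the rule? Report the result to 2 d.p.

0.03

firing strength: moist=0.91, ¬dim=1−0.97=0.03, hot=0.33; AND[min(a, b)] → w = 0.03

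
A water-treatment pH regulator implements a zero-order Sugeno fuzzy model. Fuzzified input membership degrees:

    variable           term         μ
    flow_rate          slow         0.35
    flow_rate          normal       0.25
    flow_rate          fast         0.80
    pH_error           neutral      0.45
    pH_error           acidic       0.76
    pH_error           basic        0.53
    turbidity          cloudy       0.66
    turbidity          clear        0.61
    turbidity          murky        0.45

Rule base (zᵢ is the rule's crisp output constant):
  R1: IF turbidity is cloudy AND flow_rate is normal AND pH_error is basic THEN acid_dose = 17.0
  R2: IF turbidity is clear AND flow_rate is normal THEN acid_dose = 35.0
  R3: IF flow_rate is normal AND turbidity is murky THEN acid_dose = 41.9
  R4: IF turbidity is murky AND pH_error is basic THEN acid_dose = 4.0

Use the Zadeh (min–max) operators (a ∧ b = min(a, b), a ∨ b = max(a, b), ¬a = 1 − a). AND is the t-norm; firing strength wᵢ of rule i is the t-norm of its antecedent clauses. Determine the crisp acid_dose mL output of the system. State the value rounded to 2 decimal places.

21.06

R1 (z=17.0): cloudy=0.66, normal=0.25, basic=0.53; AND[min(a, b)] → w = 0.25
R2 (z=35.0): clear=0.61, normal=0.25; AND[min(a, b)] → w = 0.25
R3 (z=41.9): normal=0.25, murky=0.45; AND[min(a, b)] → w = 0.25
R4 (z=4.0): murky=0.45, basic=0.53; AND[min(a, b)] → w = 0.45
Weighted average = (0.25·17.0 + 0.25·35.0 + 0.25·41.9 + 0.45·4.0) / (0.25 + 0.25 + 0.25 + 0.45)
  = 25.2750 / 1.2000 = 21.06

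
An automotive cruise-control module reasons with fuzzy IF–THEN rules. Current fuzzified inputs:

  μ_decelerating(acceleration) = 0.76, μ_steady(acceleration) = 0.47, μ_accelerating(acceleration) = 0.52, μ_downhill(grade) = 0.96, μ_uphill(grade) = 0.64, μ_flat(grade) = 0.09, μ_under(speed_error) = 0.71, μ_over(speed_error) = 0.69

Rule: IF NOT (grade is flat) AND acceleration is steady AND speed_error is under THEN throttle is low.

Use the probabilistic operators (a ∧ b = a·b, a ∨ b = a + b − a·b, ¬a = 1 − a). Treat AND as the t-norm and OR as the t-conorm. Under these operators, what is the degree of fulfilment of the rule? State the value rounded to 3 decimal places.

0.304

firing strength: ¬flat=1−0.09=0.91, steady=0.47, under=0.71; AND[a·b] → w = 0.3037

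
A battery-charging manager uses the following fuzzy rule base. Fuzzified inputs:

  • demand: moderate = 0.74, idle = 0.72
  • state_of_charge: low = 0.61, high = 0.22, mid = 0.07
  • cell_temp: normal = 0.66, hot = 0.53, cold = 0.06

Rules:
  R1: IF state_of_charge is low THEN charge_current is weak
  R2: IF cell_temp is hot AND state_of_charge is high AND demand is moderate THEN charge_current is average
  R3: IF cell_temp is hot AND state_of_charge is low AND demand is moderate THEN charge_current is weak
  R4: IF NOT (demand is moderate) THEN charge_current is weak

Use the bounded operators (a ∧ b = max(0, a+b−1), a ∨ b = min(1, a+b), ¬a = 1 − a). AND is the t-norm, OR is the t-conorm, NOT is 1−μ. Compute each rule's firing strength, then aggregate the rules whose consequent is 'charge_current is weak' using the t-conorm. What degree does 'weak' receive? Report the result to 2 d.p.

R1: low=0.61 → w = 0.61
R2: hot=0.53, high=0.22, moderate=0.74; AND[max(0, a+b−1)] → w = 0.00
R3: hot=0.53, low=0.61, moderate=0.74; AND[max(0, a+b−1)] → w = 0.00
R4: ¬moderate=1−0.74=0.26 → w = 0.26
Rules with consequent 'weak': {R1, R3, R4} → strengths 0.61, 0.00, 0.26
Aggregate via t-conorm [min(1, a+b)]: 0.87

0.87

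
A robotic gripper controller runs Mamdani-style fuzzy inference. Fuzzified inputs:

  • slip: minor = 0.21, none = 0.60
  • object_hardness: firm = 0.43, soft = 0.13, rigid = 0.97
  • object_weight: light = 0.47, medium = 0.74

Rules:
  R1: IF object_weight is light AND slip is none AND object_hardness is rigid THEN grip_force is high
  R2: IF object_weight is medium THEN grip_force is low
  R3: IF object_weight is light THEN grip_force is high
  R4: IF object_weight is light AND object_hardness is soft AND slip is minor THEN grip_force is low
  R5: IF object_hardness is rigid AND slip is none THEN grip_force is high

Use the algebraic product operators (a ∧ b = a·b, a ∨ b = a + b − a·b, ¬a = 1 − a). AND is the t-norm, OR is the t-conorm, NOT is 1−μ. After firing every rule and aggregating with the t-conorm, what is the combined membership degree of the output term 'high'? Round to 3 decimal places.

R1: light=0.47, none=0.60, rigid=0.97; AND[a·b] → w = 0.2735
R2: medium=0.74 → w = 0.7400
R3: light=0.47 → w = 0.4700
R4: light=0.47, soft=0.13, minor=0.21; AND[a·b] → w = 0.0128
R5: rigid=0.97, none=0.60; AND[a·b] → w = 0.5820
Rules with consequent 'high': {R1, R3, R5} → strengths 0.2735, 0.4700, 0.5820
Aggregate via t-conorm [a + b − a·b]: 0.8391

0.839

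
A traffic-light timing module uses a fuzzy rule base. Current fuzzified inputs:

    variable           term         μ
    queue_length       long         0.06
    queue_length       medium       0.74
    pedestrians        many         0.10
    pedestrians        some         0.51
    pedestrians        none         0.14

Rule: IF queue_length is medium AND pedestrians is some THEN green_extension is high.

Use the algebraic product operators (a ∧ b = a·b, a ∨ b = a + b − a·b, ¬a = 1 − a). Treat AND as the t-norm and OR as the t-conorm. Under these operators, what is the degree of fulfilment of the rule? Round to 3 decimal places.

0.377

firing strength: medium=0.74, some=0.51; AND[a·b] → w = 0.3774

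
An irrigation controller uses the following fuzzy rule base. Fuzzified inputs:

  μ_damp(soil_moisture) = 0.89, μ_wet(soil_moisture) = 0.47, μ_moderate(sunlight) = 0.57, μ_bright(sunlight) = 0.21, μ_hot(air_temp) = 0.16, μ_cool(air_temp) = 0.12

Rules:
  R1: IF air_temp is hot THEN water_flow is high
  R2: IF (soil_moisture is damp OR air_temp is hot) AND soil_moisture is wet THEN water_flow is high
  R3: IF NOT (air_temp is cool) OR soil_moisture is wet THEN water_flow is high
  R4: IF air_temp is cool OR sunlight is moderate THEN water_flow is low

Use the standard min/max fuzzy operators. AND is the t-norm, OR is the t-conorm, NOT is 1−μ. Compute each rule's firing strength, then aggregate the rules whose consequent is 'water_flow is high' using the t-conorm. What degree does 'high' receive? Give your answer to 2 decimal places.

0.88

R1: hot=0.16 → w = 0.16
R2: (damp=0.89 OR hot=0.16) = 0.89; AND[min(a, b)] with wet=0.47 → w = 0.47
R3: ¬cool=1−0.12=0.88, wet=0.47; OR[max(a, b)] → w = 0.88
R4: cool=0.12, moderate=0.57; OR[max(a, b)] → w = 0.57
Rules with consequent 'high': {R1, R2, R3} → strengths 0.16, 0.47, 0.88
Aggregate via t-conorm [max(a, b)]: 0.88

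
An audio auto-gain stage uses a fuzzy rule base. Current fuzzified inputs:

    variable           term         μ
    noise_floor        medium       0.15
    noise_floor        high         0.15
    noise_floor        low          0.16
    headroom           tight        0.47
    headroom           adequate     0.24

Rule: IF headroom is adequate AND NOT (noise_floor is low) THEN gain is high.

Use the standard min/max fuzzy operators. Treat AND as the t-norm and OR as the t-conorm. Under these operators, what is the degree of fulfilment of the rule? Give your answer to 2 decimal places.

0.24

firing strength: adequate=0.24, ¬low=1−0.16=0.84; AND[min(a, b)] → w = 0.24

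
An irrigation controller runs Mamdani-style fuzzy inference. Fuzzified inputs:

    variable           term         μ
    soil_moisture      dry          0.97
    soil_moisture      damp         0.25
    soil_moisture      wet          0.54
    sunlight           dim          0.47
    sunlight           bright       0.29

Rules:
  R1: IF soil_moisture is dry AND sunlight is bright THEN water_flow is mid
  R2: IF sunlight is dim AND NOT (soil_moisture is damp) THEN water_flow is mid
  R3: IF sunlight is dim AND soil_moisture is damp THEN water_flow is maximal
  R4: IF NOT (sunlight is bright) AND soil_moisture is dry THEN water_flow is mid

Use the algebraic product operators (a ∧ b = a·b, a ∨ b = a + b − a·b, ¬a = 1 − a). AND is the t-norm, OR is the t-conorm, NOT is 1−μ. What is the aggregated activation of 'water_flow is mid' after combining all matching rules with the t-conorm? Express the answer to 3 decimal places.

R1: dry=0.97, bright=0.29; AND[a·b] → w = 0.2813
R2: dim=0.47, ¬damp=1−0.25=0.75; AND[a·b] → w = 0.3525
R3: dim=0.47, damp=0.25; AND[a·b] → w = 0.1175
R4: ¬bright=1−0.29=0.71, dry=0.97; AND[a·b] → w = 0.6887
Rules with consequent 'mid': {R1, R2, R4} → strengths 0.2813, 0.3525, 0.6887
Aggregate via t-conorm [a + b − a·b]: 0.8551

0.855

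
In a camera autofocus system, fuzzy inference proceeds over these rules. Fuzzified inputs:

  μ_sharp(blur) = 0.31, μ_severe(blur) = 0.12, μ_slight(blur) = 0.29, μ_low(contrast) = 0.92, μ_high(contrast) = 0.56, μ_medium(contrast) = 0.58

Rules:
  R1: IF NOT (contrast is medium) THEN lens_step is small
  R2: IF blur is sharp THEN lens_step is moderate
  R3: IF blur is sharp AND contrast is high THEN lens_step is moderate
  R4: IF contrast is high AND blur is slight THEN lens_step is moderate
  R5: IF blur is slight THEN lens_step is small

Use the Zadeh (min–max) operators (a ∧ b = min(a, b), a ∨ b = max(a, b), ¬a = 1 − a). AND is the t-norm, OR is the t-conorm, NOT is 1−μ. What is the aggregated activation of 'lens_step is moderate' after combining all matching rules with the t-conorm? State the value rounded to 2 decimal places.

R1: ¬medium=1−0.58=0.42 → w = 0.42
R2: sharp=0.31 → w = 0.31
R3: sharp=0.31, high=0.56; AND[min(a, b)] → w = 0.31
R4: high=0.56, slight=0.29; AND[min(a, b)] → w = 0.29
R5: slight=0.29 → w = 0.29
Rules with consequent 'moderate': {R2, R3, R4} → strengths 0.31, 0.31, 0.29
Aggregate via t-conorm [max(a, b)]: 0.31

0.31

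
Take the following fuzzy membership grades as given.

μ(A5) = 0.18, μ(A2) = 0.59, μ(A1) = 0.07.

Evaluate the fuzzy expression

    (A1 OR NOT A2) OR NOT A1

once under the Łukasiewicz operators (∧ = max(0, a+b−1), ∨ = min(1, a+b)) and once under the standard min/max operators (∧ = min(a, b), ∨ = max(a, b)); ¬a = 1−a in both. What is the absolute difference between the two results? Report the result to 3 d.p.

0.070

Under Łukasiewicz:
  NOT A2 = 1 − 0.59 = 0.41
  A1 OR NOT A2 = min(1, a+b) on (0.07, 0.41) = 0.48
  NOT A1 = 1 − 0.07 = 0.93
  (A1 OR NOT A2) OR NOT A1 = min(1, a+b) on (0.48, 0.93) = 1.00
  → value = 1.0000
Under standard min/max:
  NOT A2 = 1 − 0.59 = 0.41
  A1 OR NOT A2 = max(a, b) on (0.07, 0.41) = 0.41
  NOT A1 = 1 − 0.07 = 0.93
  (A1 OR NOT A2) OR NOT A1 = max(a, b) on (0.41, 0.93) = 0.93
  → value = 0.9300
|1.0000 − 0.9300| = 0.070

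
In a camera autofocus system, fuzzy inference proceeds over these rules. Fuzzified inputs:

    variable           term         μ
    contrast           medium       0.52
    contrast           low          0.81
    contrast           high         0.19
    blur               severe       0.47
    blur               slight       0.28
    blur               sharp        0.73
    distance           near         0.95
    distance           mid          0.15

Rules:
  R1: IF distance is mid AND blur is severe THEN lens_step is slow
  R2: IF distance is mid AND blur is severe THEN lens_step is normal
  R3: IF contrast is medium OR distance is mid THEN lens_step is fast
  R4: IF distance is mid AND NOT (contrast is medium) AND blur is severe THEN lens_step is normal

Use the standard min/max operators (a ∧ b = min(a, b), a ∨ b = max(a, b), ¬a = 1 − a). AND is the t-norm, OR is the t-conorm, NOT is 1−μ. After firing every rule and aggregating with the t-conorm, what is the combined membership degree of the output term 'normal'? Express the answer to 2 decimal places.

0.15

R1: mid=0.15, severe=0.47; AND[min(a, b)] → w = 0.15
R2: mid=0.15, severe=0.47; AND[min(a, b)] → w = 0.15
R3: medium=0.52, mid=0.15; OR[max(a, b)] → w = 0.52
R4: mid=0.15, ¬medium=1−0.52=0.48, severe=0.47; AND[min(a, b)] → w = 0.15
Rules with consequent 'normal': {R2, R4} → strengths 0.15, 0.15
Aggregate via t-conorm [max(a, b)]: 0.15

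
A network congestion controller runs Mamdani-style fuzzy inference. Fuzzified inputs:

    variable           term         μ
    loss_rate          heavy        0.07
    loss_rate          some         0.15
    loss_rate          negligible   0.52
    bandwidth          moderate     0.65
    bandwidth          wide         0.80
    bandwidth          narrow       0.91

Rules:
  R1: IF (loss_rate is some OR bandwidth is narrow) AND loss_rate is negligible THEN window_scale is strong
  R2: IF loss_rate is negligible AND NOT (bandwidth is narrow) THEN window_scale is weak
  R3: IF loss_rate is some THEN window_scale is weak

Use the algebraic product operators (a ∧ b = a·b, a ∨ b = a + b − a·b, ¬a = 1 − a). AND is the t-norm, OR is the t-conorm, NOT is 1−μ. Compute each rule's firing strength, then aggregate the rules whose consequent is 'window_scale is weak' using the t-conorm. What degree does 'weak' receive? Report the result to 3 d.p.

0.190

R1: (some=0.15 OR narrow=0.91) = 0.9235; AND[a·b] with negligible=0.52 → w = 0.4802
R2: negligible=0.52, ¬narrow=1−0.91=0.09; AND[a·b] → w = 0.0468
R3: some=0.15 → w = 0.1500
Rules with consequent 'weak': {R2, R3} → strengths 0.0468, 0.1500
Aggregate via t-conorm [a + b − a·b]: 0.1898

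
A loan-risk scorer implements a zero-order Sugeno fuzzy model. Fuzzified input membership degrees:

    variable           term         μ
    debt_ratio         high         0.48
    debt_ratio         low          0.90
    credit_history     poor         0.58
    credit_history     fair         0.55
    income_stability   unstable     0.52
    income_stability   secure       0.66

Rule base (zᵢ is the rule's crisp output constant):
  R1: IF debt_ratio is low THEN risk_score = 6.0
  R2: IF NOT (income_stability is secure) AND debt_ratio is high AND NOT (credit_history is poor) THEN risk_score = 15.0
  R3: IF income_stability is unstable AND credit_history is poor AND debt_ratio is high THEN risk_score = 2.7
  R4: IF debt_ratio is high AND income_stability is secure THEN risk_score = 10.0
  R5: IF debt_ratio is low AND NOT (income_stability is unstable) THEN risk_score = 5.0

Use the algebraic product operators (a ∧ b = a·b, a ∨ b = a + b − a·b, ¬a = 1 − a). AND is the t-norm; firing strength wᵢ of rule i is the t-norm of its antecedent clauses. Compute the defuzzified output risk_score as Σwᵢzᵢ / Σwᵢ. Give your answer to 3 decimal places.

6.523

R1 (z=6.0): low=0.90 → w = 0.9000
R2 (z=15.0): ¬secure=1−0.66=0.34, high=0.48, ¬poor=1−0.58=0.42; AND[a·b] → w = 0.0685
R3 (z=2.7): unstable=0.52, poor=0.58, high=0.48; AND[a·b] → w = 0.1448
R4 (z=10.0): high=0.48, secure=0.66; AND[a·b] → w = 0.3168
R5 (z=5.0): low=0.90, ¬unstable=1−0.52=0.48; AND[a·b] → w = 0.4320
Weighted average = (0.9000·6.0 + 0.0685·15.0 + 0.1448·2.7 + 0.3168·10.0 + 0.4320·5.0) / (0.9000 + 0.0685 + 0.1448 + 0.3168 + 0.4320)
  = 12.1470 / 1.8621 = 6.523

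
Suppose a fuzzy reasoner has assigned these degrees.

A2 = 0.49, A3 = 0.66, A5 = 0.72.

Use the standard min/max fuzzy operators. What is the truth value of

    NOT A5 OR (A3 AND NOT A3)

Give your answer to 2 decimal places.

NOT A5 = 1 − 0.72 = 0.28
NOT A3 = 1 − 0.66 = 0.34
A3 AND NOT A3 = min(a, b) on (0.66, 0.34) = 0.34
NOT A5 OR (A3 AND NOT A3) = max(a, b) on (0.28, 0.34) = 0.34

0.34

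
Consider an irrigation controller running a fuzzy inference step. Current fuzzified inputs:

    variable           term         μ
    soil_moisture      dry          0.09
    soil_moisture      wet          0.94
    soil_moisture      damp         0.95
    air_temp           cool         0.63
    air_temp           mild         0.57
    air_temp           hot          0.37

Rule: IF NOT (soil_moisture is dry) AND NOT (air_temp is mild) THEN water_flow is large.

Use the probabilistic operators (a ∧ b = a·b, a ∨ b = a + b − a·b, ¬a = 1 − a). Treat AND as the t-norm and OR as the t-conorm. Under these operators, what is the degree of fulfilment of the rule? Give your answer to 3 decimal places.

0.391

firing strength: ¬dry=1−0.09=0.91, ¬mild=1−0.57=0.43; AND[a·b] → w = 0.3913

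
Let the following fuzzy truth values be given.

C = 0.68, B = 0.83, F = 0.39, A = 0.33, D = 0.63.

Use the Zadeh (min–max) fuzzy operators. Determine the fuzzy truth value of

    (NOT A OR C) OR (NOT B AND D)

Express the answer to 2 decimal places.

0.68

NOT A = 1 − 0.33 = 0.67
NOT A OR C = max(a, b) on (0.67, 0.68) = 0.68
NOT B = 1 − 0.83 = 0.17
NOT B AND D = min(a, b) on (0.17, 0.63) = 0.17
(NOT A OR C) OR (NOT B AND D) = max(a, b) on (0.68, 0.17) = 0.68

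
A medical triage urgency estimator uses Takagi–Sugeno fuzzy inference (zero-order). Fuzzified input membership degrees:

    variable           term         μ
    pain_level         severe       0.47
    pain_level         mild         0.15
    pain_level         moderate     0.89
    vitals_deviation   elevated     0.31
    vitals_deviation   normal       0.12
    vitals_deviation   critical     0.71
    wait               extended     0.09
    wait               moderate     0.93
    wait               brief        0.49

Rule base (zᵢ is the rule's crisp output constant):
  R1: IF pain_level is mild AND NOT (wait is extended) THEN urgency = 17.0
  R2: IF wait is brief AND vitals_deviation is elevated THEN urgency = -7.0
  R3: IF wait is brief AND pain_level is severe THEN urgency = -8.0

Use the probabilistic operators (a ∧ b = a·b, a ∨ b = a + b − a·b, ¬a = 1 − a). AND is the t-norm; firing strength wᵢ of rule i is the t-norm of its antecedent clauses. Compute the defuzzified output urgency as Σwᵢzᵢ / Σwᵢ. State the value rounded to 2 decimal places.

R1 (z=17.0): mild=0.15, ¬extended=1−0.09=0.91; AND[a·b] → w = 0.1365
R2 (z=-7.0): brief=0.49, elevated=0.31; AND[a·b] → w = 0.1519
R3 (z=-8.0): brief=0.49, severe=0.47; AND[a·b] → w = 0.2303
Weighted average = (0.1365·17.0 + 0.1519·-7.0 + 0.2303·-8.0) / (0.1365 + 0.1519 + 0.2303)
  = -0.5852 / 0.5187 = -1.13

-1.13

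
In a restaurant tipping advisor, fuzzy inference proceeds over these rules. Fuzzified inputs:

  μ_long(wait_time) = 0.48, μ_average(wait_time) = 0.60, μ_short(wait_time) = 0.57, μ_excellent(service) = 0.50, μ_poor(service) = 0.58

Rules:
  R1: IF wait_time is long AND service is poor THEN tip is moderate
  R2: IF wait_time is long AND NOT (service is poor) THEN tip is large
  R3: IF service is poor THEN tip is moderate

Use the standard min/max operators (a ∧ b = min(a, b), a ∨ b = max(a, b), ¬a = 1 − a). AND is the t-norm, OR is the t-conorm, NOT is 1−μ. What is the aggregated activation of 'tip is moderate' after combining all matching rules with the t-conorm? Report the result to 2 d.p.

R1: long=0.48, poor=0.58; AND[min(a, b)] → w = 0.48
R2: long=0.48, ¬poor=1−0.58=0.42; AND[min(a, b)] → w = 0.42
R3: poor=0.58 → w = 0.58
Rules with consequent 'moderate': {R1, R3} → strengths 0.48, 0.58
Aggregate via t-conorm [max(a, b)]: 0.58

0.58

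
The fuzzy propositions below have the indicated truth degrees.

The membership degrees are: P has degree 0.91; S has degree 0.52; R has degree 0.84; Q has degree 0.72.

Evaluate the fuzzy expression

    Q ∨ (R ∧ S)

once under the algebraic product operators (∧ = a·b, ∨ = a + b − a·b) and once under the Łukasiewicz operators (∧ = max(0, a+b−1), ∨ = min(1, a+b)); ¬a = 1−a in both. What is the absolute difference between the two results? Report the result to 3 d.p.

Under algebraic product:
  R ∧ S = a·b on (0.8400, 0.5200) = 0.4368
  Q ∨ (R ∧ S) = a + b − a·b on (0.7200, 0.4368) = 0.8423
  → value = 0.8423
Under Łukasiewicz:
  R ∧ S = max(0, a+b−1) on (0.84, 0.52) = 0.36
  Q ∨ (R ∧ S) = min(1, a+b) on (0.72, 0.36) = 1.00
  → value = 1.0000
|0.8423 − 1.0000| = 0.158

0.158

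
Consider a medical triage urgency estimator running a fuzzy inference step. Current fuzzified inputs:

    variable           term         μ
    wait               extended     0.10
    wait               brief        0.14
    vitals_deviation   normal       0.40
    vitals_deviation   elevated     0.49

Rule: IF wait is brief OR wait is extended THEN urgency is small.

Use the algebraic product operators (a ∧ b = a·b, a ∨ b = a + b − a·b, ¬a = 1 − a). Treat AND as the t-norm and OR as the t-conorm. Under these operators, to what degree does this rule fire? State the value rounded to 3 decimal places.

firing strength: brief=0.14, extended=0.10; OR[a + b − a·b] → w = 0.2260

0.226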